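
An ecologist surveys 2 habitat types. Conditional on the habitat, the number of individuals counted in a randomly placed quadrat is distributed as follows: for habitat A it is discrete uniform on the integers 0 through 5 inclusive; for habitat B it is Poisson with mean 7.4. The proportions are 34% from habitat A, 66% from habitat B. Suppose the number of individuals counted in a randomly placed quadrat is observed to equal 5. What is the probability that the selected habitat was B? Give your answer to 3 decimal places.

Likelihoods P(X=5 | ·): A: 0.166667; B: 0.113031.
Posterior ∝ prior × likelihood. Numerator for B: 0.66·0.113031 = 0.0746006.
Normalizing constant: 0.34·0.166667 + 0.66·0.113031 = 0.131267.
P(B | observation) = 0.0746006 / 0.131267 = 0.568311.

0.568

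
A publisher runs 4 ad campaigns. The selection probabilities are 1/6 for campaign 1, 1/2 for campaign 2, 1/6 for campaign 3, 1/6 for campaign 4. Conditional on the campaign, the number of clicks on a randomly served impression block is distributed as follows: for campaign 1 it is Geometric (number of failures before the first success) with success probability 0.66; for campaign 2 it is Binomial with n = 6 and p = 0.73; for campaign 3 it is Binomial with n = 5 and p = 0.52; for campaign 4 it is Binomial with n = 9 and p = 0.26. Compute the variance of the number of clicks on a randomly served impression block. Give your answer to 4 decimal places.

3.2887

Per component, 1: μ=0.515152, E[X²]=1.04591; 2: μ=4.38, E[X²]=20.367; 3: μ=2.6, E[X²]=8.008; 4: μ=2.34, E[X²]=7.2072.
E[X] = 0.166667·0.515152 + 0.5·4.38 + 0.166667·2.6 + 0.166667·2.34 = 3.09919.
E[X²] = 0.166667·1.04591 + 0.5·20.367 + 0.166667·8.008 + 0.166667·7.2072 = 12.8937.
Var(X) = E[X²] − (E[X])² = 12.8937 − 9.60499 = 3.2887.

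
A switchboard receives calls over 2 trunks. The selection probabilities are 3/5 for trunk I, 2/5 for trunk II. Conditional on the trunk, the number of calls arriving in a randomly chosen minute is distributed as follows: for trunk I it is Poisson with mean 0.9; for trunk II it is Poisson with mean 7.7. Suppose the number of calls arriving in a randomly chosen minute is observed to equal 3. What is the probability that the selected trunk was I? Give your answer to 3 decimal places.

0.683

Likelihoods P(X=3 | ·): I: 0.0493982; II: 0.0344551.
Posterior ∝ prior × likelihood. Numerator for I: 0.6·0.0493982 = 0.0296389.
Normalizing constant: 0.6·0.0493982 + 0.4·0.0344551 = 0.043421.
P(I | observation) = 0.0296389 / 0.043421 = 0.682595.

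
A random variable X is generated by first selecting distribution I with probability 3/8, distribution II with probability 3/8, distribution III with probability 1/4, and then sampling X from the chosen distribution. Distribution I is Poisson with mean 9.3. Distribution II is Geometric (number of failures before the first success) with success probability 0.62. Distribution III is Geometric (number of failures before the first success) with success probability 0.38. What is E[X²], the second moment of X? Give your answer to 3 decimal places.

38.172

For each component E[X²] = Var + (mean)², giving I: 95.79; II: 1.3642; III: 6.95568.
Overall E[X²] = 0.375·95.79 + 0.375·1.3642 + 0.25·6.95568 = 38.1717.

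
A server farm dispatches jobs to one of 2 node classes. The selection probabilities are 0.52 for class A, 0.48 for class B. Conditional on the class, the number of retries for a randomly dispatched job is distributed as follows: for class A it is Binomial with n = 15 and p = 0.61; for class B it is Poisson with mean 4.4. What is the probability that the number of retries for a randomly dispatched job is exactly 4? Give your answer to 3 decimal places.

0.095

Conditional on each class, P(X = 4): A: 0.00600016; B: 0.191736.
By total probability, P(X = 4) = 0.52·0.00600016 + 0.48·0.191736 = 0.0951534.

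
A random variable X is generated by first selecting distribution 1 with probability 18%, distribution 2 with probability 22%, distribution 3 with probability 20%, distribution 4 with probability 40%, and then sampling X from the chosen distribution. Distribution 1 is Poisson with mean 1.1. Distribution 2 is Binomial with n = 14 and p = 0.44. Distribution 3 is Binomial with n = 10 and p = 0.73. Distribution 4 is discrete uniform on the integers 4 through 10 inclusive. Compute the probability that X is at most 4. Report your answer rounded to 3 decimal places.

0.283

Conditional on each component, P(X ≤ 4): 1: 0.994565; 2: 0.186798; 3: 0.0287224; 4: 0.142857.
By total probability, P(X ≤ 4) = 0.18·0.994565 + 0.22·0.186798 + 0.2·0.0287224 + 0.4·0.142857 = 0.283005.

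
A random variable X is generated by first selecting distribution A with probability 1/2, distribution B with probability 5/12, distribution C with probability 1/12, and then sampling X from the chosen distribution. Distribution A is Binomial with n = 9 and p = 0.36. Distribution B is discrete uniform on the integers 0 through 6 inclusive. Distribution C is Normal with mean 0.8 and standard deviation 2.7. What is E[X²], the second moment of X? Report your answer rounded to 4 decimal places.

For each component E[X²] = Var + (mean)², giving A: 12.5712; B: 13; C: 7.93.
Overall E[X²] = 0.5·12.5712 + 0.416667·13 + 0.0833333·7.93 = 12.3631.

12.3631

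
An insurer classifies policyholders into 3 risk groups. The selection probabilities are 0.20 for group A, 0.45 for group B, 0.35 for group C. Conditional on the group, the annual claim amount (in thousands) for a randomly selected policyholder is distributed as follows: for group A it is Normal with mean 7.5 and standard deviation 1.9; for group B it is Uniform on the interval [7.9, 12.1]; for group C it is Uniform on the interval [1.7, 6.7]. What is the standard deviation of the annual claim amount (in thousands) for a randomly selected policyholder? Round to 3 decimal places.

Per component, A: μ=7.5, E[X²]=59.86; B: μ=10, E[X²]=101.47; C: μ=4.2, E[X²]=19.7233.
E[X] = 0.2·7.5 + 0.45·10 + 0.35·4.2 = 7.47.
E[X²] = 0.2·59.86 + 0.45·101.47 + 0.35·19.7233 = 64.5367.
Var(X) = E[X²] − (E[X])² = 64.5367 − 55.8009 = 8.73577.
SD(X) = √8.73577 = 2.95563.

2.956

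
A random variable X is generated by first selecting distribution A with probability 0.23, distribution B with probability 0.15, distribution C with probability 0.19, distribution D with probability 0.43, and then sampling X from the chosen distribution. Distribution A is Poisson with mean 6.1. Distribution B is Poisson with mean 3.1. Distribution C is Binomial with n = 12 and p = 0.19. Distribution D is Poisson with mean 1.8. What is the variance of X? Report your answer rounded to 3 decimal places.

5.917

Per component, A: μ=6.1, E[X²]=43.31; B: μ=3.1, E[X²]=12.71; C: μ=2.28, E[X²]=7.0452; D: μ=1.8, E[X²]=5.04.
E[X] = 0.23·6.1 + 0.15·3.1 + 0.19·2.28 + 0.43·1.8 = 3.0752.
E[X²] = 0.23·43.31 + 0.15·12.71 + 0.19·7.0452 + 0.43·5.04 = 15.3736.
Var(X) = E[X²] − (E[X])² = 15.3736 − 9.45686 = 5.91673.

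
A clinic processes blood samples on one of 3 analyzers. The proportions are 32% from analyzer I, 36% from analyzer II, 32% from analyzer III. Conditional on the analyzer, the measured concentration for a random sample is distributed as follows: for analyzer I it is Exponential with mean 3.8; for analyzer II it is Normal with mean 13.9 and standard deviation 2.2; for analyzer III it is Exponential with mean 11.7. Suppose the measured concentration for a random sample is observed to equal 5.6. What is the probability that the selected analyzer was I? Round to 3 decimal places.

0.532

Likelihoods f(5.6 | ·): I: 0.0602842; II: 0.000147139; III: 0.0529598.
Posterior ∝ prior × likelihood. Numerator for I: 0.32·0.0602842 = 0.0192909.
Normalizing constant: 0.32·0.0602842 + 0.36·0.000147139 + 0.32·0.0529598 = 0.0362911.
P(I | observation) = 0.0192909 / 0.0362911 = 0.531562.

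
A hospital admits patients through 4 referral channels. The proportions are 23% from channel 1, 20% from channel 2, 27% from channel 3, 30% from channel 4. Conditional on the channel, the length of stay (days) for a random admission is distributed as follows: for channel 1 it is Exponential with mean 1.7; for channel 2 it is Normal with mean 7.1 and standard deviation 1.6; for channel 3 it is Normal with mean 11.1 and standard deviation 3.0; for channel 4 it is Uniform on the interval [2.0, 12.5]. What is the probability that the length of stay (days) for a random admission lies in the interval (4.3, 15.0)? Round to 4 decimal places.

0.6853

Conditional on each channel, P(4.3 < X < 15.0): 1: 0.0795587; 2: 0.95994; 3: 0.891494; 4: 0.780952.
By total probability, P(4.3 < X < 15.0) = 0.23·0.0795587 + 0.2·0.95994 + 0.27·0.891494 + 0.3·0.780952 = 0.685276.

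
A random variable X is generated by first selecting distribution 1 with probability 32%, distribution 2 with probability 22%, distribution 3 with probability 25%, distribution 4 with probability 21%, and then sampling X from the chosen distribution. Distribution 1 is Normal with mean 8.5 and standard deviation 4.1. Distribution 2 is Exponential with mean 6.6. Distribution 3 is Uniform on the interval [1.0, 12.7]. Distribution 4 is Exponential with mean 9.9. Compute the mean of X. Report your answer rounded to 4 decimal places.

7.9635

Component means — 1: 8.5; 2: 6.6; 3: 6.85; 4: 9.9.
E[X] = 0.32·8.5 + 0.22·6.6 + 0.25·6.85 + 0.21·9.9 = 7.9635.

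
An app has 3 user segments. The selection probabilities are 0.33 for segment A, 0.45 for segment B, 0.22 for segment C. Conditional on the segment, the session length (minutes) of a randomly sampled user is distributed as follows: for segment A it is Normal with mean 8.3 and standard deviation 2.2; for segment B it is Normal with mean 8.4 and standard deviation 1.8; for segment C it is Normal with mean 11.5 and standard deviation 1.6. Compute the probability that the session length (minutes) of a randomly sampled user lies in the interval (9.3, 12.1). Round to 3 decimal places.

0.347

Conditional on each segment, P(9.3 < X < 12.1): A: 0.282659; B: 0.288625; C: 0.561604.
By total probability, P(9.3 < X < 12.1) = 0.33·0.282659 + 0.45·0.288625 + 0.22·0.561604 = 0.346711.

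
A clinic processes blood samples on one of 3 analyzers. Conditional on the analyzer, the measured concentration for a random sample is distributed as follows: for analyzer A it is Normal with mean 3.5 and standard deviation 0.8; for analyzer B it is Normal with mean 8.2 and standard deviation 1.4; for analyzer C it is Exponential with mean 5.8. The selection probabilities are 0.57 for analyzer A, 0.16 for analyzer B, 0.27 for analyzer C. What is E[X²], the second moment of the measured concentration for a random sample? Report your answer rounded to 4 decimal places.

For each component E[X²] = Var + (mean)², giving A: 12.89; B: 69.2; C: 67.28.
Overall E[X²] = 0.57·12.89 + 0.16·69.2 + 0.27·67.28 = 36.5849.

36.5849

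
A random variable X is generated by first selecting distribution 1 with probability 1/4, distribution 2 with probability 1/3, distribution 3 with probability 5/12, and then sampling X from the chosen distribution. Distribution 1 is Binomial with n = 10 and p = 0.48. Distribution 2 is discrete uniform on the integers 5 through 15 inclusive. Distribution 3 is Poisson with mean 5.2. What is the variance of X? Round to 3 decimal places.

Per component, 1: μ=4.8, E[X²]=25.536; 2: μ=10, E[X²]=110; 3: μ=5.2, E[X²]=32.24.
E[X] = 0.25·4.8 + 0.333333·10 + 0.416667·5.2 = 6.7.
E[X²] = 0.25·25.536 + 0.333333·110 + 0.416667·32.24 = 56.484.
Var(X) = E[X²] − (E[X])² = 56.484 − 44.89 = 11.594.

11.594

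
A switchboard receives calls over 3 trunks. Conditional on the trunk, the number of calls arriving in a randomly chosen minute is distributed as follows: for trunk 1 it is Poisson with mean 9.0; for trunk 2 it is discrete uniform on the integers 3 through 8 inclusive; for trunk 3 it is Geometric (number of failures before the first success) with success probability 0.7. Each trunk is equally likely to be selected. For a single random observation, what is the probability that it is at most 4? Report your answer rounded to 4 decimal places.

0.4620

Conditional on each trunk, P(X ≤ 4): 1: 0.0549636; 2: 0.333333; 3: 0.99757.
By total probability, P(X ≤ 4) = 0.333333·0.0549636 + 0.333333·0.333333 + 0.333333·0.99757 = 0.461956.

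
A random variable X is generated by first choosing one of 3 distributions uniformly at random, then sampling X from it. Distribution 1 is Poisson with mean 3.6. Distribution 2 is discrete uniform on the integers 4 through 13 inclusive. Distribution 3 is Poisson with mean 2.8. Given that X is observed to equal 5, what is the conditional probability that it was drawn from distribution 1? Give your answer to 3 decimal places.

0.424

Likelihoods P(X=5 | ·): 1: 0.13768; 2: 0.1; 3: 0.0872136.
Posterior ∝ prior × likelihood. Numerator for 1: 0.333333·0.13768 = 0.0458934.
Normalizing constant: 0.333333·0.13768 + 0.333333·0.1 + 0.333333·0.0872136 = 0.108298.
P(1 | observation) = 0.0458934 / 0.108298 = 0.42377.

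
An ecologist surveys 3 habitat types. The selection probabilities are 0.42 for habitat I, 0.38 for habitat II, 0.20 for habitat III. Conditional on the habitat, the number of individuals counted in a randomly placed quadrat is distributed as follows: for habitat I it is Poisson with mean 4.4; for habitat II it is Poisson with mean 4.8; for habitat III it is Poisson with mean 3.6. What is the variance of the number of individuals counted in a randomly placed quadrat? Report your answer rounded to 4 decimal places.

4.5807

Per component, I: μ=4.4, E[X²]=23.76; II: μ=4.8, E[X²]=27.84; III: μ=3.6, E[X²]=16.56.
E[X] = 0.42·4.4 + 0.38·4.8 + 0.2·3.6 = 4.392.
E[X²] = 0.42·23.76 + 0.38·27.84 + 0.2·16.56 = 23.8704.
Var(X) = E[X²] − (E[X])² = 23.8704 − 19.2897 = 4.58074.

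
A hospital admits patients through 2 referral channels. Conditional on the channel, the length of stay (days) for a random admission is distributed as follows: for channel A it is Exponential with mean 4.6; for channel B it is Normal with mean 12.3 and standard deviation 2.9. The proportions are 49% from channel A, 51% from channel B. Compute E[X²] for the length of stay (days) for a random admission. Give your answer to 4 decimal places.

For each component E[X²] = Var + (mean)², giving A: 42.32; B: 159.7.
Overall E[X²] = 0.49·42.32 + 0.51·159.7 = 102.184.

102.1838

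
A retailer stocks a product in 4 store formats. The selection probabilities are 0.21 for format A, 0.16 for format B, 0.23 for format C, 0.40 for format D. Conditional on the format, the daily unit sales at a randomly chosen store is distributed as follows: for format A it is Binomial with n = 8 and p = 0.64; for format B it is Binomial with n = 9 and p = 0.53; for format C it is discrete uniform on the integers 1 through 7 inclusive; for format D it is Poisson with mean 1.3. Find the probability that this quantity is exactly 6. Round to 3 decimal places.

Conditional on each format, P(X = 6): A: 0.249369; B: 0.193298; C: 0.142857; D: 0.00182703.
By total probability, P(X = 6) = 0.21·0.249369 + 0.16·0.193298 + 0.23·0.142857 + 0.4·0.00182703 = 0.116883.

0.117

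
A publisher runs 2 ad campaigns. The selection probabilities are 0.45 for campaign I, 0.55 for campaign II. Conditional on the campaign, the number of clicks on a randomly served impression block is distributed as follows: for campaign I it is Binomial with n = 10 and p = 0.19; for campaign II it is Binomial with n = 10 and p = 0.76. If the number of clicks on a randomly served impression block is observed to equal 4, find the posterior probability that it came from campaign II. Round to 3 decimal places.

0.175

Likelihoods P(X=4 | ·): I: 0.0772936; II: 0.0133888.
Posterior ∝ prior × likelihood. Numerator for II: 0.55·0.0133888 = 0.00736383.
Normalizing constant: 0.45·0.0772936 + 0.55·0.0133888 = 0.042146.
P(II | observation) = 0.00736383 / 0.042146 = 0.174722.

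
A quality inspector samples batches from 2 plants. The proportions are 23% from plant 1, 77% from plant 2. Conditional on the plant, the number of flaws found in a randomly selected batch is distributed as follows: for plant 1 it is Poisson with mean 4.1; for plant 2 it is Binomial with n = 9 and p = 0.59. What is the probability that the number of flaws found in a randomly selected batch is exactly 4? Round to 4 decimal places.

0.1811

Conditional on each plant, P(X = 4): 1: 0.195127; 2: 0.176888.
By total probability, P(X = 4) = 0.23·0.195127 + 0.77·0.176888 = 0.181083.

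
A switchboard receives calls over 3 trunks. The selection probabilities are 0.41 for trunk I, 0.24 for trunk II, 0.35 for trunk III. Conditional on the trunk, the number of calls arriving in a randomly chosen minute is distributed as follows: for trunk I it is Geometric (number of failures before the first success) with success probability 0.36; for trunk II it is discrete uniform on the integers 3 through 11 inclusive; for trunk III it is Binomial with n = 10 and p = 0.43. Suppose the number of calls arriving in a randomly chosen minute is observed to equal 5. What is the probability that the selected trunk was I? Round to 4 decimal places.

Likelihoods P(X=5 | ·): I: 0.0386547; II: 0.111111; III: 0.222904.
Posterior ∝ prior × likelihood. Numerator for I: 0.41·0.0386547 = 0.0158484.
Normalizing constant: 0.41·0.0386547 + 0.24·0.111111 + 0.35·0.222904 = 0.120531.
P(I | observation) = 0.0158484 / 0.120531 = 0.131488.

0.1315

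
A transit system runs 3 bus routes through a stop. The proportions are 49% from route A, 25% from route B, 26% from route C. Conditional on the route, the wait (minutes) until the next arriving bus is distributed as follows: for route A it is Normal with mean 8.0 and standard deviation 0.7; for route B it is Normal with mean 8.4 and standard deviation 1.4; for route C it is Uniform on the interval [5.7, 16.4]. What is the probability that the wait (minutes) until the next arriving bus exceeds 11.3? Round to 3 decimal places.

Conditional on each route, P(X > 11.3): A: 1.2128e-06; B: 0.0191594; C: 0.476636.
By total probability, P(X > 11.3) = 0.49·1.2128e-06 + 0.25·0.0191594 + 0.26·0.476636 = 0.128716.

0.129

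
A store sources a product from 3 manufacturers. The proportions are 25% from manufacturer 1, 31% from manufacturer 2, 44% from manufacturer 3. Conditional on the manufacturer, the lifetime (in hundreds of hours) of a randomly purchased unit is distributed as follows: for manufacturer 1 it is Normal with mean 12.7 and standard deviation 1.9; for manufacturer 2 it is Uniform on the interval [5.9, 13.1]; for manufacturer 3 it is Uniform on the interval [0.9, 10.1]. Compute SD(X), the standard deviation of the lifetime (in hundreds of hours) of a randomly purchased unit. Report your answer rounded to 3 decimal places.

3.745

Per component, 1: μ=12.7, E[X²]=164.9; 2: μ=9.5, E[X²]=94.57; 3: μ=5.5, E[X²]=37.3033.
E[X] = 0.25·12.7 + 0.31·9.5 + 0.44·5.5 = 8.54.
E[X²] = 0.25·164.9 + 0.31·94.57 + 0.44·37.3033 = 86.9552.
Var(X) = E[X²] − (E[X])² = 86.9552 − 72.9316 = 14.0236.
SD(X) = √14.0236 = 3.74481.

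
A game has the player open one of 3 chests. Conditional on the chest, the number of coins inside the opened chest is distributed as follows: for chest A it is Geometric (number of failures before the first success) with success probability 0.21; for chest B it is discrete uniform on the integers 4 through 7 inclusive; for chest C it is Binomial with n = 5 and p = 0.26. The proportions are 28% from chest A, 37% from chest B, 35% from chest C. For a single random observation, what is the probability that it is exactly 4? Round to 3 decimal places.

0.121

Conditional on each chest, P(X = 4): A: 0.0817952; B: 0.25; C: 0.0169081.
By total probability, P(X = 4) = 0.28·0.0817952 + 0.37·0.25 + 0.35·0.0169081 = 0.12132.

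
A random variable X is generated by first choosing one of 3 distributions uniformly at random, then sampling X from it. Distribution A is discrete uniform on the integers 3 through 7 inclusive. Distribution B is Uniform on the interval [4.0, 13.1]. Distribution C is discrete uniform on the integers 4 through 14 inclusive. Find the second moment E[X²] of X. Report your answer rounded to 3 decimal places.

For each component E[X²] = Var + (mean)², giving A: 27; B: 80.0033; C: 91.
Overall E[X²] = 0.333333·27 + 0.333333·80.0033 + 0.333333·91 = 66.0011.

66.001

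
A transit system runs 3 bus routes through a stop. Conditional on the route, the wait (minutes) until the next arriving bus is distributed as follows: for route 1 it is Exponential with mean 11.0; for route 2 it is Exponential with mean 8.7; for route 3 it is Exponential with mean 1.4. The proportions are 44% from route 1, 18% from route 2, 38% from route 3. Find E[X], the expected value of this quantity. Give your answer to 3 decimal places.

6.938

Component means — 1: 11; 2: 8.7; 3: 1.4.
E[X] = 0.44·11 + 0.18·8.7 + 0.38·1.4 = 6.938.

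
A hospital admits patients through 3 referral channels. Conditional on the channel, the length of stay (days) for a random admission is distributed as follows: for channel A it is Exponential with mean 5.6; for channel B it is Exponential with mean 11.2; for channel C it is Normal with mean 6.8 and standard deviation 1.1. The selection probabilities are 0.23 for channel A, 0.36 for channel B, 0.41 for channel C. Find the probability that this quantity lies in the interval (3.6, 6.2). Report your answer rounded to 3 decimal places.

Conditional on each channel, P(3.6 < X < 6.2): A: 0.195286; B: 0.150219; C: 0.290908.
By total probability, P(3.6 < X < 6.2) = 0.23·0.195286 + 0.36·0.150219 + 0.41·0.290908 = 0.218267.

0.218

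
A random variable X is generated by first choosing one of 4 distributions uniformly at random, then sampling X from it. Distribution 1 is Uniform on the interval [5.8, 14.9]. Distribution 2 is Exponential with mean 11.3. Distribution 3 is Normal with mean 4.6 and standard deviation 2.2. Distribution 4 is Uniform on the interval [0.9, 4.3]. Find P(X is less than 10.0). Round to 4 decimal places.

0.7604

Conditional on each component, P(X < 10.0): 1: 0.461538; 2: 0.587268; 3: 0.992947; 4: 1.
By total probability, P(X < 10.0) = 0.25·0.461538 + 0.25·0.587268 + 0.25·0.992947 + 0.25·1 = 0.760438.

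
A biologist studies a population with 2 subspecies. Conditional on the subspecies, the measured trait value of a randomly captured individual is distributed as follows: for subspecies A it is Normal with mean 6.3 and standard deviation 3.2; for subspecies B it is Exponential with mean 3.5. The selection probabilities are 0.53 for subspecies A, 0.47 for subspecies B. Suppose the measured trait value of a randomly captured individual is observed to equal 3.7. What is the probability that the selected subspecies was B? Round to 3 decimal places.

0.496

Likelihoods f(3.7 | ·): A: 0.0896208; B: 0.0992706.
Posterior ∝ prior × likelihood. Numerator for B: 0.47·0.0992706 = 0.0466572.
Normalizing constant: 0.53·0.0896208 + 0.47·0.0992706 = 0.0941562.
P(B | observation) = 0.0466572 / 0.0941562 = 0.495529.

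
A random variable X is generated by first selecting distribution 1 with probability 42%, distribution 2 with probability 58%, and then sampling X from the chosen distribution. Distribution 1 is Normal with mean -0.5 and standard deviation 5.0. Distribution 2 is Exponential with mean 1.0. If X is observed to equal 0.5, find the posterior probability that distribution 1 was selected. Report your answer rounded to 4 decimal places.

0.0854

Likelihoods f(0.5 | ·): 1: 0.0782085; 2: 0.606531.
Posterior ∝ prior × likelihood. Numerator for 1: 0.42·0.0782085 = 0.0328476.
Normalizing constant: 0.42·0.0782085 + 0.58·0.606531 = 0.384635.
P(1 | observation) = 0.0328476 / 0.384635 = 0.0853993.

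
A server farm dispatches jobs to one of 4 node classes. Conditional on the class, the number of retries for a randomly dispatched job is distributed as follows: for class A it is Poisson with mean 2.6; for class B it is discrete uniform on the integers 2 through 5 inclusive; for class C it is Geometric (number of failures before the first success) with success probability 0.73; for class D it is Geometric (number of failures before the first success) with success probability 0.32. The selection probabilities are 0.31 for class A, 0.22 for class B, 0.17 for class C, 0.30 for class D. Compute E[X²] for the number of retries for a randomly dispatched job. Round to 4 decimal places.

9.3279

For each component E[X²] = Var + (mean)², giving A: 9.36; B: 13.5; C: 0.64346; D: 11.1562.
Overall E[X²] = 0.31·9.36 + 0.22·13.5 + 0.17·0.64346 + 0.3·11.1562 = 9.32786.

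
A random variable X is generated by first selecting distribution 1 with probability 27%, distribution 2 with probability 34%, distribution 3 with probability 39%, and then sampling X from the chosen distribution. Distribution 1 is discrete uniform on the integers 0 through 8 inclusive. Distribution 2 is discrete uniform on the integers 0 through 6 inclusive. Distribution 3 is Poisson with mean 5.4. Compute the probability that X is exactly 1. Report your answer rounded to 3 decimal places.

0.088

Conditional on each component, P(X = 1): 1: 0.111111; 2: 0.142857; 3: 0.0243895.
By total probability, P(X = 1) = 0.27·0.111111 + 0.34·0.142857 + 0.39·0.0243895 = 0.0880833.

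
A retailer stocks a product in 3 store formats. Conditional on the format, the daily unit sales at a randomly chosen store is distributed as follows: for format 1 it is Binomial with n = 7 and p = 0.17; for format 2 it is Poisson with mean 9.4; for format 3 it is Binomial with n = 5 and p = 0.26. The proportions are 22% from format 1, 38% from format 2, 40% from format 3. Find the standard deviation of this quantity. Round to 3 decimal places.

4.448

Per component, 1: μ=1.19, E[X²]=2.4038; 2: μ=9.4, E[X²]=97.76; 3: μ=1.3, E[X²]=2.652.
E[X] = 0.22·1.19 + 0.38·9.4 + 0.4·1.3 = 4.3538.
E[X²] = 0.22·2.4038 + 0.38·97.76 + 0.4·2.652 = 38.7384.
Var(X) = E[X²] − (E[X])² = 38.7384 − 18.9556 = 19.7829.
SD(X) = √19.7829 = 4.44779.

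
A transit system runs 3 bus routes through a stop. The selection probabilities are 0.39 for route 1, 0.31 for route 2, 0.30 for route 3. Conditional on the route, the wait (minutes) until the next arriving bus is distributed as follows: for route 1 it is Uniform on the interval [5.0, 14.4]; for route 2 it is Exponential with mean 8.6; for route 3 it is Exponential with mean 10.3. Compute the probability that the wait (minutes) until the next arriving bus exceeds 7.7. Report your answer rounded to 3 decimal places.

Conditional on each route, P(X > 7.7): 1: 0.712766; 2: 0.408465; 3: 0.473514.
By total probability, P(X > 7.7) = 0.39·0.712766 + 0.31·0.408465 + 0.3·0.473514 = 0.546657.

0.547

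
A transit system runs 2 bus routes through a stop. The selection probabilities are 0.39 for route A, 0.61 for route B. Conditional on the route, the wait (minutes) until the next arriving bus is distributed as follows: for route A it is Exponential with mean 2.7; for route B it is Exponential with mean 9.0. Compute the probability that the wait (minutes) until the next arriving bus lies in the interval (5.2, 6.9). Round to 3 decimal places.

0.085

Conditional on each route, P(5.2 < X < 6.9): A: 0.0680917; B: 0.0965849.
By total probability, P(5.2 < X < 6.9) = 0.39·0.0680917 + 0.61·0.0965849 = 0.0854726.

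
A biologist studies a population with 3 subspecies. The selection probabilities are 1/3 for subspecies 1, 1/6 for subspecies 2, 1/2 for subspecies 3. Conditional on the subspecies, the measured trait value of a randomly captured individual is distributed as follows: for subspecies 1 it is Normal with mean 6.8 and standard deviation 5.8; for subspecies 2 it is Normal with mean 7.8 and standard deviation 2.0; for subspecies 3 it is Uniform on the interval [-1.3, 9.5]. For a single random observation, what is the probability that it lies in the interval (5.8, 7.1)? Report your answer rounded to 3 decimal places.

Conditional on each subspecies, P(5.8 < X < 7.1): 1: 0.0890696; 2: 0.204514; 3: 0.12037.
By total probability, P(5.8 < X < 7.1) = 0.333333·0.0890696 + 0.166667·0.204514 + 0.5·0.12037 = 0.123961.

0.124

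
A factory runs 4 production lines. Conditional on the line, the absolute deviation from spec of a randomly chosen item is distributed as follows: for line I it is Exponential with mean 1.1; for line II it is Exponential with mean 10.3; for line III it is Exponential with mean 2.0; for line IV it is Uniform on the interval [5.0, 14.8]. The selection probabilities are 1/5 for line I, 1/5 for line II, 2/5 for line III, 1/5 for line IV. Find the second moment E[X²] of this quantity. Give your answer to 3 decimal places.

67.323

For each component E[X²] = Var + (mean)², giving I: 2.42; II: 212.18; III: 8; IV: 106.013.
Overall E[X²] = 0.2·2.42 + 0.2·212.18 + 0.4·8 + 0.2·106.013 = 67.3227.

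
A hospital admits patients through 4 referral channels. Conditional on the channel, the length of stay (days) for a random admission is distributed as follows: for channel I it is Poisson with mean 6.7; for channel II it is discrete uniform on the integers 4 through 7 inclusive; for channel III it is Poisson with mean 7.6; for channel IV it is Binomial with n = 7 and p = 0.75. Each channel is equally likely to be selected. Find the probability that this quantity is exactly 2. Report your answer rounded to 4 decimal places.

0.0134

Conditional on each channel, P(X = 2): I: 0.0276278; II: 0; III: 0.014453; IV: 0.0115356.
By total probability, P(X = 2) = 0.25·0.0276278 + 0.25·0 + 0.25·0.014453 + 0.25·0.0115356 = 0.0134041.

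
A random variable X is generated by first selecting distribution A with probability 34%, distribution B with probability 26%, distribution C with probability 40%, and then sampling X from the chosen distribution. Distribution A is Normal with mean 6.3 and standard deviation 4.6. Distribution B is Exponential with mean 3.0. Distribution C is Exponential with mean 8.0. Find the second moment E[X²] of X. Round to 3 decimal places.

For each component E[X²] = Var + (mean)², giving A: 60.85; B: 18; C: 128.
Overall E[X²] = 0.34·60.85 + 0.26·18 + 0.4·128 = 76.569.

76.569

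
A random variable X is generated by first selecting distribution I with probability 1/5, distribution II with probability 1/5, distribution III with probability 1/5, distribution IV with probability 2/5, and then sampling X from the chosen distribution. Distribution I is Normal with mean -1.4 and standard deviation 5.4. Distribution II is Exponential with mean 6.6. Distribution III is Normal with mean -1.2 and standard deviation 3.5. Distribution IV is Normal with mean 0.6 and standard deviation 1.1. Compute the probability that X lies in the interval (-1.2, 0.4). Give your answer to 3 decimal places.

0.221

Conditional on each component, P(-1.2 < X < 0.4): I: 0.115786; II: 0.0588061; III: 0.176216; IV: 0.376981.
By total probability, P(-1.2 < X < 0.4) = 0.2·0.115786 + 0.2·0.0588061 + 0.2·0.176216 + 0.4·0.376981 = 0.220954.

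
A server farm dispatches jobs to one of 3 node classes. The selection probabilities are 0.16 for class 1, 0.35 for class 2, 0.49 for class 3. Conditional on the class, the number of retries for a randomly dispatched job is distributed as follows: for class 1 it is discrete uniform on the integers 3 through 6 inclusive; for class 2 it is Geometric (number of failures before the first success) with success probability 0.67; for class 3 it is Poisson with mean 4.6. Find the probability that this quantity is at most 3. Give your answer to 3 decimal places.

0.545

Conditional on each class, P(X ≤ 3): 1: 0.25; 2: 0.988141; 3: 0.325706.
By total probability, P(X ≤ 3) = 0.16·0.25 + 0.35·0.988141 + 0.49·0.325706 = 0.545445.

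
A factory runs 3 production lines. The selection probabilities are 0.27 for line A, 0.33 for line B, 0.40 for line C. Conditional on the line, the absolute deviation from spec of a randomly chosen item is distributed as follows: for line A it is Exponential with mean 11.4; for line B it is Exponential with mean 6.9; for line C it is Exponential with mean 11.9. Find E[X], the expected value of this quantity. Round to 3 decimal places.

10.115

Component means — A: 11.4; B: 6.9; C: 11.9.
E[X] = 0.27·11.4 + 0.33·6.9 + 0.4·11.9 = 10.115.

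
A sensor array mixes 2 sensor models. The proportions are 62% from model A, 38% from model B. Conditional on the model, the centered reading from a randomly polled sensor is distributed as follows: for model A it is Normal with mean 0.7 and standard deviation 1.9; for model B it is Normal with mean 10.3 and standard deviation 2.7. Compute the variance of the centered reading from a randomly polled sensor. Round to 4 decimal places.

Per component, A: μ=0.7, E[X²]=4.1; B: μ=10.3, E[X²]=113.38.
E[X] = 0.62·0.7 + 0.38·10.3 = 4.348.
E[X²] = 0.62·4.1 + 0.38·113.38 = 45.6264.
Var(X) = E[X²] − (E[X])² = 45.6264 − 18.9051 = 26.7213.

26.7213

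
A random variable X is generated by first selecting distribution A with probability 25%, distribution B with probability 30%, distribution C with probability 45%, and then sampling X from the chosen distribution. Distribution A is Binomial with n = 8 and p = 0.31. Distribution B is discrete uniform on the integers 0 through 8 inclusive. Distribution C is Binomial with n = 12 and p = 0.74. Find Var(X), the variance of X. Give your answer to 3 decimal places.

Per component, A: μ=2.48, E[X²]=7.8616; B: μ=4, E[X²]=22.6667; C: μ=8.88, E[X²]=81.1632.
E[X] = 0.25·2.48 + 0.3·4 + 0.45·8.88 = 5.816.
E[X²] = 0.25·7.8616 + 0.3·22.6667 + 0.45·81.1632 = 45.2888.
Var(X) = E[X²] − (E[X])² = 45.2888 − 33.8259 = 11.463.

11.463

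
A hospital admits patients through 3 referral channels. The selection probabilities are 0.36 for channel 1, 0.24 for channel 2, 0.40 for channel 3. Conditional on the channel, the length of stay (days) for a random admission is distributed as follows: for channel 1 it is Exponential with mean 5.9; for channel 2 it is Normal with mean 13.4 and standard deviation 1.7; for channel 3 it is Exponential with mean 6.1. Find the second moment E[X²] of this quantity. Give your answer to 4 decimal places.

For each component E[X²] = Var + (mean)², giving 1: 69.62; 2: 182.45; 3: 74.42.
Overall E[X²] = 0.36·69.62 + 0.24·182.45 + 0.4·74.42 = 98.6192.

98.6192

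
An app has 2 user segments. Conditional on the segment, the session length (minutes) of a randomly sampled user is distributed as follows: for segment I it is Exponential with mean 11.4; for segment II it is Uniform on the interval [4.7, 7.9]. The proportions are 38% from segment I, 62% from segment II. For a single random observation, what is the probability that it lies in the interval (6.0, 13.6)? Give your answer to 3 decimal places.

Conditional on each segment, P(6.0 < X < 13.6): I: 0.287462; II: 0.59375.
By total probability, P(6.0 < X < 13.6) = 0.38·0.287462 + 0.62·0.59375 = 0.477361.

0.477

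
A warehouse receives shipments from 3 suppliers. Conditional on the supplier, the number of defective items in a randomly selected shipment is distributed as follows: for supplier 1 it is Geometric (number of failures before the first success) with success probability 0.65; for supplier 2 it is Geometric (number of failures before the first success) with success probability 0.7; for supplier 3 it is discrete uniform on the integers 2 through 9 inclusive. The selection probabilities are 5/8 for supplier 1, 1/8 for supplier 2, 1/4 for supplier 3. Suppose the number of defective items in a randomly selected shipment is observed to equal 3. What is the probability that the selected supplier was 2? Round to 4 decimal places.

Likelihoods P(X=3 | ·): 1: 0.0278687; 2: 0.0189; 3: 0.125.
Posterior ∝ prior × likelihood. Numerator for 2: 0.125·0.0189 = 0.0023625.
Normalizing constant: 0.625·0.0278687 + 0.125·0.0189 + 0.25·0.125 = 0.0510305.
P(2 | observation) = 0.0023625 / 0.0510305 = 0.0462959.

0.0463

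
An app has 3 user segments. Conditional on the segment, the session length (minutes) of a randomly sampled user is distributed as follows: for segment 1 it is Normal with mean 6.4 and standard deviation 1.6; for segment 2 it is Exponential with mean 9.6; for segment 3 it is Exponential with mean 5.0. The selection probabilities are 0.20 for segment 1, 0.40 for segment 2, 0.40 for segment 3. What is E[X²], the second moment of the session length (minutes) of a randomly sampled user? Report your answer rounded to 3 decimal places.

For each component E[X²] = Var + (mean)², giving 1: 43.52; 2: 184.32; 3: 50.
Overall E[X²] = 0.2·43.52 + 0.4·184.32 + 0.4·50 = 102.432.

102.432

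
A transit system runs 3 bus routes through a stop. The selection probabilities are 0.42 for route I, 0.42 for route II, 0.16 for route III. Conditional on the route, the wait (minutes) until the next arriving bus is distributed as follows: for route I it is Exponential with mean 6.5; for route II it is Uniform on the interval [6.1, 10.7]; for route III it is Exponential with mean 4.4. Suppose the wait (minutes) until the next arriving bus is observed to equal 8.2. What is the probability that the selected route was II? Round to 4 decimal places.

Likelihoods f(8.2 | ·): I: 0.043572; II: 0.217391; III: 0.0352517.
Posterior ∝ prior × likelihood. Numerator for II: 0.42·0.217391 = 0.0913043.
Normalizing constant: 0.42·0.043572 + 0.42·0.217391 + 0.16·0.0352517 = 0.115245.
P(II | observation) = 0.0913043 / 0.115245 = 0.792264.

0.7923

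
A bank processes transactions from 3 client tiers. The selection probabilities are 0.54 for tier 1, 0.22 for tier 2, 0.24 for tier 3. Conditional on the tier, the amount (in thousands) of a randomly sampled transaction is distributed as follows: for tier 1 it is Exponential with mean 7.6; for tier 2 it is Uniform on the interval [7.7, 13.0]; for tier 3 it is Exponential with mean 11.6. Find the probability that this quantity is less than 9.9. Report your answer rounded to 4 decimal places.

0.6223

Conditional on each tier, P(X < 9.9): 1: 0.728184; 2: 0.415094; 3: 0.574056.
By total probability, P(X < 9.9) = 0.54·0.728184 + 0.22·0.415094 + 0.24·0.574056 = 0.622314.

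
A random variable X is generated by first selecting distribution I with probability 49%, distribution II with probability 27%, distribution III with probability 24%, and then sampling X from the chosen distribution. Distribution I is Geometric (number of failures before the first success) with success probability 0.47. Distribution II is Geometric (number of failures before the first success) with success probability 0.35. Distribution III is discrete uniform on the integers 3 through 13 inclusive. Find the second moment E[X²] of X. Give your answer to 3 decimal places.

For each component E[X²] = Var + (mean)², giving I: 3.67089; II: 8.7551; III: 74.
Overall E[X²] = 0.49·3.67089 + 0.27·8.7551 + 0.24·74 = 21.9226.

21.923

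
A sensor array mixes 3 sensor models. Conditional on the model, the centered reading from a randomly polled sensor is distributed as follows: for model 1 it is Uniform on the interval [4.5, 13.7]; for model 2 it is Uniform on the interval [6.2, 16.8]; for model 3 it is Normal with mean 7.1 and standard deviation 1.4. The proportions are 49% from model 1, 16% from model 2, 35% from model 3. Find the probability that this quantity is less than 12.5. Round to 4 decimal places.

0.8712

Conditional on each model, P(X < 12.5): 1: 0.869565; 2: 0.59434; 3: 0.999943.
By total probability, P(X < 12.5) = 0.49·0.869565 + 0.16·0.59434 + 0.35·0.999943 = 0.871161.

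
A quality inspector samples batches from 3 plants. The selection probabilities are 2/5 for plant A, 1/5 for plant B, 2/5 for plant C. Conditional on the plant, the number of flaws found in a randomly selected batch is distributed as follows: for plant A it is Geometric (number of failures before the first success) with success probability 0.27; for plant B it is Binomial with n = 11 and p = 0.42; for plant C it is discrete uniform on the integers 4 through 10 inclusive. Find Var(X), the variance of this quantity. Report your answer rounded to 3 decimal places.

9.842

Per component, A: μ=2.7037, E[X²]=17.3237; B: μ=4.62, E[X²]=24.024; C: μ=7, E[X²]=53.
E[X] = 0.4·2.7037 + 0.2·4.62 + 0.4·7 = 4.80548.
E[X²] = 0.4·17.3237 + 0.2·24.024 + 0.4·53 = 32.9343.
Var(X) = E[X²] − (E[X])² = 32.9343 − 23.0927 = 9.84164.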